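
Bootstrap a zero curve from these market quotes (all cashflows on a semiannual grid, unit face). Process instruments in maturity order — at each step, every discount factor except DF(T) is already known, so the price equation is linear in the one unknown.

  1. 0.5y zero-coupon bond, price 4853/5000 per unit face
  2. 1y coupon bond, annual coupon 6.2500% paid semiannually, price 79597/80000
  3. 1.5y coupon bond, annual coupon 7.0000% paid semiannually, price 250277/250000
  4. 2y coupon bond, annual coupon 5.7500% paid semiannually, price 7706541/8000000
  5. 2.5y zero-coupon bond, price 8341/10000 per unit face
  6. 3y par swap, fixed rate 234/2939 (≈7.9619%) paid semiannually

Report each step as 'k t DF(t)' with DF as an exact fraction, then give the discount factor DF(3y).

1 1/2 4853/5000
2 1 4677/5000
3 3/2 2257/2500
4 2 8579/10000
5 5/2 8341/10000
6 3 3947/5000
DF(3y) = 3947/5000 ≈ 0.789400

step 1 [0.5y] zero: DF = P = 4853/5000 ≈ 0.970600
step 2 [1y] bond c/2=1/32: DF=(79597/80000 − 1/32·(0.970600))/(1+1/32) = 4677/5000 ≈ 0.935400
step 3 [1.5y] bond c/2=7/200: DF=(250277/250000 − 7/200·(0.970600+0.935400))/(1+7/200) = 2257/2500 ≈ 0.902800
step 4 [2y] bond c/2=23/800: DF=(7706541/8000000 − 23/800·(0.970600+0.935400+0.902800))/(1+23/800) = 8579/10000 ≈ 0.857900
step 5 [2.5y] zero: DF = P = 8341/10000 ≈ 0.834100
step 6 [3y] swap r/2=117/2939: DF=(1 − 117/2939·(0.970600+0.935400+0.902800+0.857900+0.834100))/(1+117/2939) = 3947/5000 ≈ 0.789400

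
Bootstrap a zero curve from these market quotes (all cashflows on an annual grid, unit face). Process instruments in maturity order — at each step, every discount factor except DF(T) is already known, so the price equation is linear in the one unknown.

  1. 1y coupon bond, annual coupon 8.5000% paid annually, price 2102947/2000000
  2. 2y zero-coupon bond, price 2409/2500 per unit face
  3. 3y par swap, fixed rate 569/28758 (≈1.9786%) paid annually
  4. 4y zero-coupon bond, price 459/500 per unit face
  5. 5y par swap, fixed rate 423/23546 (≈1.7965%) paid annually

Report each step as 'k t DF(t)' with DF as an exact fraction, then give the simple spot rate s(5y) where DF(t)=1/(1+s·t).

step 1 [1y] bond c/1=17/200: DF=(2102947/2000000 − 17/200·(0))/(1+17/200) = 9691/10000 ≈ 0.969100
step 2 [2y] zero: DF = P = 2409/2500 ≈ 0.963600
step 3 [3y] swap r/1=569/28758: DF=(1 − 569/28758·(0.969100+0.963600))/(1+569/28758) = 9431/10000 ≈ 0.943100
step 4 [4y] zero: DF = P = 459/500 ≈ 0.918000
step 5 [5y] swap r/1=423/23546: DF=(1 − 423/23546·(0.969100+0.963600+0.943100+0.918000))/(1+423/23546) = 4577/5000 ≈ 0.915400

1 1 9691/10000
2 2 2409/2500
3 3 9431/10000
4 4 459/500
5 5 4577/5000
s(5y) = (1/(4577/5000) − 1)/(5) = 423/22885 ≈ 1.8484%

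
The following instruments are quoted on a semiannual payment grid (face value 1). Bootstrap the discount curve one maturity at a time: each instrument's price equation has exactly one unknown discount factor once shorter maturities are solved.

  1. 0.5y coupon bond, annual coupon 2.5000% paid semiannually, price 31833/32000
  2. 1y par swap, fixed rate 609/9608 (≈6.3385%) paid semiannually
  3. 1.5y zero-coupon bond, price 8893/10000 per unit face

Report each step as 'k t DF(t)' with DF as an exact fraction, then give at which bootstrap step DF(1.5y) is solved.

1 1/2 393/400
2 1 9391/10000
3 3/2 8893/10000
DF(1.5y) is solved at step 3

step 1 [0.5y] bond c/2=1/80: DF=(31833/32000 − 1/80·(0))/(1+1/80) = 393/400 ≈ 0.982500
step 2 [1y] swap r/2=609/19216: DF=(1 − 609/19216·(0.982500))/(1+609/19216) = 9391/10000 ≈ 0.939100
step 3 [1.5y] zero: DF = P = 8893/10000 ≈ 0.889300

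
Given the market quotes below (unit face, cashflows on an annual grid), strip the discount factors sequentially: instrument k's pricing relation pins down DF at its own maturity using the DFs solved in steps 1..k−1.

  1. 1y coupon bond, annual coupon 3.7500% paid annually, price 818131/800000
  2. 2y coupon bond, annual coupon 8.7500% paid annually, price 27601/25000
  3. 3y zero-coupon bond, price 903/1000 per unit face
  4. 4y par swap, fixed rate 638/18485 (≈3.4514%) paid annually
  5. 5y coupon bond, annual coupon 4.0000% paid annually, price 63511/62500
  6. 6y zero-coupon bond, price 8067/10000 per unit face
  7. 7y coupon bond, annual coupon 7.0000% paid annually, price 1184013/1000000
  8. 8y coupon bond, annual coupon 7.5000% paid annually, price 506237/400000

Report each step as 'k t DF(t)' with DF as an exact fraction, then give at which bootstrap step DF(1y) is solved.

step 1 [1y] bond c/1=3/80: DF=(818131/800000 − 3/80·(0))/(1+3/80) = 9857/10000 ≈ 0.985700
step 2 [2y] bond c/1=7/80: DF=(27601/25000 − 7/80·(0.985700))/(1+7/80) = 9359/10000 ≈ 0.935900
step 3 [3y] zero: DF = P = 903/1000 ≈ 0.903000
step 4 [4y] swap r/1=638/18485: DF=(1 − 638/18485·(0.985700+0.935900+0.903000))/(1+638/18485) = 2181/2500 ≈ 0.872400
step 5 [5y] bond c/1=1/25: DF=(63511/62500 − 1/25·(0.985700+0.935900+0.903000+0.872400))/(1+1/25) = 8349/10000 ≈ 0.834900
step 6 [6y] zero: DF = P = 8067/10000 ≈ 0.806700
step 7 [7y] bond c/1=7/100: DF=(1184013/1000000 − 7/100·(0.985700+0.935900+0.903000+0.872400+0.834900+0.806700))/(1+7/100) = 7573/10000 ≈ 0.757300
step 8 [8y] bond c/1=3/40: DF=(506237/400000 − 3/40·(0.985700+0.935900+0.903000+0.872400+0.834900+0.806700+0.757300))/(1+3/40) = 94/125 ≈ 0.752000

1 1 9857/10000
2 2 9359/10000
3 3 903/1000
4 4 2181/2500
5 5 8349/10000
6 6 8067/10000
7 7 7573/10000
8 8 94/125
DF(1y) is solved at step 1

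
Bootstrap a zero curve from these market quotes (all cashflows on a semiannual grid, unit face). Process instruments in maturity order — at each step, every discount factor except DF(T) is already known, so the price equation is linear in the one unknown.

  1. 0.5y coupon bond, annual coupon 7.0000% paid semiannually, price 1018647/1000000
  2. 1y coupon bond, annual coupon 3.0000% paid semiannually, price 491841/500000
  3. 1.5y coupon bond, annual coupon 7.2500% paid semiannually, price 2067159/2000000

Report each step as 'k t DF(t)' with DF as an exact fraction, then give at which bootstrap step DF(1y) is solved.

1 1/2 4921/5000
2 1 4773/5000
3 3/2 581/625
DF(1y) is solved at step 2

step 1 [0.5y] bond c/2=7/200: DF=(1018647/1000000 − 7/200·(0))/(1+7/200) = 4921/5000 ≈ 0.984200
step 2 [1y] bond c/2=3/200: DF=(491841/500000 − 3/200·(0.984200))/(1+3/200) = 4773/5000 ≈ 0.954600
step 3 [1.5y] bond c/2=29/800: DF=(2067159/2000000 − 29/800·(0.984200+0.954600))/(1+29/800) = 581/625 ≈ 0.929600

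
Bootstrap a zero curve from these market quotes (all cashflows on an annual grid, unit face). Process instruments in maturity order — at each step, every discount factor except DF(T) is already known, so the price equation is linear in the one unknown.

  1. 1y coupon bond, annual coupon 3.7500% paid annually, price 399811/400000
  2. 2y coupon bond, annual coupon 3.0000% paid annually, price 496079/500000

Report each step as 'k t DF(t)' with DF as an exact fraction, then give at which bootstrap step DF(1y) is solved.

step 1 [1y] bond c/1=3/80: DF=(399811/400000 − 3/80·(0))/(1+3/80) = 4817/5000 ≈ 0.963400
step 2 [2y] bond c/1=3/100: DF=(496079/500000 − 3/100·(0.963400))/(1+3/100) = 1169/1250 ≈ 0.935200

1 1 4817/5000
2 2 1169/1250
DF(1y) is solved at step 1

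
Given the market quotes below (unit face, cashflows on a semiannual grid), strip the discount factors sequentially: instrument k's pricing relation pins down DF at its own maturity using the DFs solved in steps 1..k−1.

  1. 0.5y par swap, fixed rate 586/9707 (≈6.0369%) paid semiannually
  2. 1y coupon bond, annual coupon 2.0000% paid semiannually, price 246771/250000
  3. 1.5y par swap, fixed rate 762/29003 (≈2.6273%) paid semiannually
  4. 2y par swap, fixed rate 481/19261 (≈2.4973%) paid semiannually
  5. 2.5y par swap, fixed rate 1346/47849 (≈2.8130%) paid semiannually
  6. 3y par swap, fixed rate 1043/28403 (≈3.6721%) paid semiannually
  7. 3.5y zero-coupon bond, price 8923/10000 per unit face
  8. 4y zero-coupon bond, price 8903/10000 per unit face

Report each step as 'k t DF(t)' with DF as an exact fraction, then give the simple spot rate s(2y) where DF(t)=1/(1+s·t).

step 1 [0.5y] swap r/2=293/9707: DF=(1 − 293/9707·(0))/(1+293/9707) = 9707/10000 ≈ 0.970700
step 2 [1y] bond c/2=1/100: DF=(246771/250000 − 1/100·(0.970700))/(1+1/100) = 9677/10000 ≈ 0.967700
step 3 [1.5y] swap r/2=381/29003: DF=(1 − 381/29003·(0.970700+0.967700))/(1+381/29003) = 9619/10000 ≈ 0.961900
step 4 [2y] swap r/2=481/38522: DF=(1 − 481/38522·(0.970700+0.967700+0.961900))/(1+481/38522) = 9519/10000 ≈ 0.951900
step 5 [2.5y] swap r/2=673/47849: DF=(1 − 673/47849·(0.970700+0.967700+0.961900+0.951900))/(1+673/47849) = 9327/10000 ≈ 0.932700
step 6 [3y] swap r/2=1043/56806: DF=(1 − 1043/56806·(0.970700+0.967700+0.961900+0.951900+0.932700))/(1+1043/56806) = 8957/10000 ≈ 0.895700
step 7 [3.5y] zero: DF = P = 8923/10000 ≈ 0.892300
step 8 [4y] zero: DF = P = 8903/10000 ≈ 0.890300

1 1/2 9707/10000
2 1 9677/10000
3 3/2 9619/10000
4 2 9519/10000
5 5/2 9327/10000
6 3 8957/10000
7 7/2 8923/10000
8 4 8903/10000
s(2y) = (1/(9519/10000) − 1)/(2) = 481/19038 ≈ 2.5265%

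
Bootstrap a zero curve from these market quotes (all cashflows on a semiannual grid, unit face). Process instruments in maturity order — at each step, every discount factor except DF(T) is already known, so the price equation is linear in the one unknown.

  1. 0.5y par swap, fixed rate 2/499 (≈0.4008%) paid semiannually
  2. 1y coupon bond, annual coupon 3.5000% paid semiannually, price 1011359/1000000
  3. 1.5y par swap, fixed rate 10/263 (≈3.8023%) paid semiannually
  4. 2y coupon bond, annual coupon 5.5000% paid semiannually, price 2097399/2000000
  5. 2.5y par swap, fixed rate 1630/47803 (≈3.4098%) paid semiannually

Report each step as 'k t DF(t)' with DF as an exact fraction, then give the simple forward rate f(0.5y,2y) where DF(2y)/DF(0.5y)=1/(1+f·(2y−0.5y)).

step 1 [0.5y] swap r/2=1/499: DF=(1 − 1/499·(0))/(1+1/499) = 499/500 ≈ 0.998000
step 2 [1y] bond c/2=7/400: DF=(1011359/1000000 − 7/400·(0.998000))/(1+7/400) = 1221/1250 ≈ 0.976800
step 3 [1.5y] swap r/2=5/263: DF=(1 − 5/263·(0.998000+0.976800))/(1+5/263) = 1889/2000 ≈ 0.944500
step 4 [2y] bond c/2=11/400: DF=(2097399/2000000 − 11/400·(0.998000+0.976800+0.944500))/(1+11/400) = 377/400 ≈ 0.942500
step 5 [2.5y] swap r/2=815/47803: DF=(1 − 815/47803·(0.998000+0.976800+0.944500+0.942500))/(1+815/47803) = 1837/2000 ≈ 0.918500

1 1/2 499/500
2 1 1221/1250
3 3/2 1889/2000
4 2 377/400
5 5/2 1837/2000
f(0.5y,2y) = ((499/500)/(377/400) − 1)/(3/2) = 74/1885 ≈ 3.9257%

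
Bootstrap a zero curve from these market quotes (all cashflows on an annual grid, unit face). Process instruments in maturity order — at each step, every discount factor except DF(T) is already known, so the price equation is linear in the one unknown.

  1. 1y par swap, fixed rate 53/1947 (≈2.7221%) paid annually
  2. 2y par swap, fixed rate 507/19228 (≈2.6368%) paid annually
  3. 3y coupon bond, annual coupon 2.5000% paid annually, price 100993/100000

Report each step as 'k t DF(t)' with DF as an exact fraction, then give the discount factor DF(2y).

1 1 1947/2000
2 2 9493/10000
3 3 1173/1250
DF(2y) = 9493/10000 ≈ 0.949300

step 1 [1y] swap r/1=53/1947: DF=(1 − 53/1947·(0))/(1+53/1947) = 1947/2000 ≈ 0.973500
step 2 [2y] swap r/1=507/19228: DF=(1 − 507/19228·(0.973500))/(1+507/19228) = 9493/10000 ≈ 0.949300
step 3 [3y] bond c/1=1/40: DF=(100993/100000 − 1/40·(0.973500+0.949300))/(1+1/40) = 1173/1250 ≈ 0.938400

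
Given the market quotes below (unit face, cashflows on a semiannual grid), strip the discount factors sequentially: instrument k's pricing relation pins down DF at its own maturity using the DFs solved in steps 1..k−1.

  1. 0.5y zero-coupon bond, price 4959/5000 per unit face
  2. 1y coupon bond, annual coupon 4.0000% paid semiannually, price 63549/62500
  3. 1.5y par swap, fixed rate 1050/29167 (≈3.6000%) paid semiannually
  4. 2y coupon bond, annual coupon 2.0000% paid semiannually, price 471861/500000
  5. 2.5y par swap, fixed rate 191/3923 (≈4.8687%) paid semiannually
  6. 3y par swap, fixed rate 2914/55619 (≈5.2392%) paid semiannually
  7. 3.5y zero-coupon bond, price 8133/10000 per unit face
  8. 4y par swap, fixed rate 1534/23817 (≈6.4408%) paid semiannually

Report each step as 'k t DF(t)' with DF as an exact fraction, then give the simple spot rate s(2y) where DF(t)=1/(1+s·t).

step 1 [0.5y] zero: DF = P = 4959/5000 ≈ 0.991800
step 2 [1y] bond c/2=1/50: DF=(63549/62500 − 1/50·(0.991800))/(1+1/50) = 4887/5000 ≈ 0.977400
step 3 [1.5y] swap r/2=525/29167: DF=(1 − 525/29167·(0.991800+0.977400))/(1+525/29167) = 379/400 ≈ 0.947500
step 4 [2y] bond c/2=1/100: DF=(471861/500000 − 1/100·(0.991800+0.977400+0.947500))/(1+1/100) = 1811/2000 ≈ 0.905500
step 5 [2.5y] swap r/2=191/7846: DF=(1 − 191/7846·(0.991800+0.977400+0.947500+0.905500))/(1+191/7846) = 4427/5000 ≈ 0.885400
step 6 [3y] swap r/2=1457/55619: DF=(1 − 1457/55619·(0.991800+0.977400+0.947500+0.905500+0.885400))/(1+1457/55619) = 8543/10000 ≈ 0.854300
step 7 [3.5y] zero: DF = P = 8133/10000 ≈ 0.813300
step 8 [4y] swap r/2=767/23817: DF=(1 − 767/23817·(0.991800+0.977400+0.947500+0.905500+0.885400+0.854300+0.813300))/(1+767/23817) = 7699/10000 ≈ 0.769900

1 1/2 4959/5000
2 1 4887/5000
3 3/2 379/400
4 2 1811/2000
5 5/2 4427/5000
6 3 8543/10000
7 7/2 8133/10000
8 4 7699/10000
s(2y) = (1/(1811/2000) − 1)/(2) = 189/3622 ≈ 5.2181%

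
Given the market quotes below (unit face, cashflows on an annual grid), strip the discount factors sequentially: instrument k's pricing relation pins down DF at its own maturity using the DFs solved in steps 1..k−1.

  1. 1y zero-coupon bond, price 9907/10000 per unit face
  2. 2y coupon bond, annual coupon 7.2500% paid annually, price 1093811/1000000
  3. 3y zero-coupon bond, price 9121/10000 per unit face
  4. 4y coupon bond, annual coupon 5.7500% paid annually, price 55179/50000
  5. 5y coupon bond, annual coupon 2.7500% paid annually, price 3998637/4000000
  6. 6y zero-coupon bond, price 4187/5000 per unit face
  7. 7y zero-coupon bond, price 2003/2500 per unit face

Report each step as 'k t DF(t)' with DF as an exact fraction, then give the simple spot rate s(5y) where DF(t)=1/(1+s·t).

1 1 9907/10000
2 2 9529/10000
3 3 9121/10000
4 4 8883/10000
5 5 8727/10000
6 6 4187/5000
7 7 2003/2500
s(5y) = (1/(8727/10000) − 1)/(5) = 1273/43635 ≈ 2.9174%

step 1 [1y] zero: DF = P = 9907/10000 ≈ 0.990700
step 2 [2y] bond c/1=29/400: DF=(1093811/1000000 − 29/400·(0.990700))/(1+29/400) = 9529/10000 ≈ 0.952900
step 3 [3y] zero: DF = P = 9121/10000 ≈ 0.912100
step 4 [4y] bond c/1=23/400: DF=(55179/50000 − 23/400·(0.990700+0.952900+0.912100))/(1+23/400) = 8883/10000 ≈ 0.888300
step 5 [5y] bond c/1=11/400: DF=(3998637/4000000 − 11/400·(0.990700+0.952900+0.912100+0.888300))/(1+11/400) = 8727/10000 ≈ 0.872700
step 6 [6y] zero: DF = P = 4187/5000 ≈ 0.837400
step 7 [7y] zero: DF = P = 2003/2500 ≈ 0.801200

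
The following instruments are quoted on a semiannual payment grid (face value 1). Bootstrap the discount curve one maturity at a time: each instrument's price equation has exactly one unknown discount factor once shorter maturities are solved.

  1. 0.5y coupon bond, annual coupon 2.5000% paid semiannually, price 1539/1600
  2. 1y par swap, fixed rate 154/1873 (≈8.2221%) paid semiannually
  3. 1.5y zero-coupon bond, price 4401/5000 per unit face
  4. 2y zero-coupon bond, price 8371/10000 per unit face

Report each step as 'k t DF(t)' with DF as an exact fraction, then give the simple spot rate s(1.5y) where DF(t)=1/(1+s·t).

1 1/2 19/20
2 1 923/1000
3 3/2 4401/5000
4 2 8371/10000
s(1.5y) = (1/(4401/5000) − 1)/(3/2) = 1198/13203 ≈ 9.0737%

step 1 [0.5y] bond c/2=1/80: DF=(1539/1600 − 1/80·(0))/(1+1/80) = 19/20 ≈ 0.950000
step 2 [1y] swap r/2=77/1873: DF=(1 − 77/1873·(0.950000))/(1+77/1873) = 923/1000 ≈ 0.923000
step 3 [1.5y] zero: DF = P = 4401/5000 ≈ 0.880200
step 4 [2y] zero: DF = P = 8371/10000 ≈ 0.837100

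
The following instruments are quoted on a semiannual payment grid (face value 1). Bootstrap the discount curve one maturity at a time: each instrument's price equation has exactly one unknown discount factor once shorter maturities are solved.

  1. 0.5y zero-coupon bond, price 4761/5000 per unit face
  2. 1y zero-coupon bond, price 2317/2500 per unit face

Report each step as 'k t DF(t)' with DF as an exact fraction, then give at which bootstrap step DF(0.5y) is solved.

step 1 [0.5y] zero: DF = P = 4761/5000 ≈ 0.952200
step 2 [1y] zero: DF = P = 2317/2500 ≈ 0.926800

1 1/2 4761/5000
2 1 2317/2500
DF(0.5y) is solved at step 1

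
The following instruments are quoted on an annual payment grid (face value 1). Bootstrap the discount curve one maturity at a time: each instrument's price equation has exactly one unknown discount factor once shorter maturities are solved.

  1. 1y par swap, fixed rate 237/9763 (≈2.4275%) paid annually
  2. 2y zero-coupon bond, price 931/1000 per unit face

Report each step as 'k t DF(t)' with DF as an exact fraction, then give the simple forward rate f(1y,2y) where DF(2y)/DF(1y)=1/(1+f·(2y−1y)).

step 1 [1y] swap r/1=237/9763: DF=(1 − 237/9763·(0))/(1+237/9763) = 9763/10000 ≈ 0.976300
step 2 [2y] zero: DF = P = 931/1000 ≈ 0.931000

1 1 9763/10000
2 2 931/1000
f(1y,2y) = ((9763/10000)/(931/1000) − 1)/(1) = 453/9310 ≈ 4.8657%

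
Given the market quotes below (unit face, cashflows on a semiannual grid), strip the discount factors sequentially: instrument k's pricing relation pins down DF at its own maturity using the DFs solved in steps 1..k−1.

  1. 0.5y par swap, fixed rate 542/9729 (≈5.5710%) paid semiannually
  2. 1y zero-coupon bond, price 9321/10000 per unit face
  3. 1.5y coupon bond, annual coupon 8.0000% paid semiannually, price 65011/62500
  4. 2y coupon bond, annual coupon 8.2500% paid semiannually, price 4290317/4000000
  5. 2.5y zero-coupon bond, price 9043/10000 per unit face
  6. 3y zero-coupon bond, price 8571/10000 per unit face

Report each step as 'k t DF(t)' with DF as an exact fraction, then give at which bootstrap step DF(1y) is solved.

step 1 [0.5y] swap r/2=271/9729: DF=(1 − 271/9729·(0))/(1+271/9729) = 9729/10000 ≈ 0.972900
step 2 [1y] zero: DF = P = 9321/10000 ≈ 0.932100
step 3 [1.5y] bond c/2=1/25: DF=(65011/62500 − 1/25·(0.972900+0.932100))/(1+1/25) = 9269/10000 ≈ 0.926900
step 4 [2y] bond c/2=33/800: DF=(4290317/4000000 − 33/800·(0.972900+0.932100+0.926900))/(1+33/800) = 9179/10000 ≈ 0.917900
step 5 [2.5y] zero: DF = P = 9043/10000 ≈ 0.904300
step 6 [3y] zero: DF = P = 8571/10000 ≈ 0.857100

1 1/2 9729/10000
2 1 9321/10000
3 3/2 9269/10000
4 2 9179/10000
5 5/2 9043/10000
6 3 8571/10000
DF(1y) is solved at step 2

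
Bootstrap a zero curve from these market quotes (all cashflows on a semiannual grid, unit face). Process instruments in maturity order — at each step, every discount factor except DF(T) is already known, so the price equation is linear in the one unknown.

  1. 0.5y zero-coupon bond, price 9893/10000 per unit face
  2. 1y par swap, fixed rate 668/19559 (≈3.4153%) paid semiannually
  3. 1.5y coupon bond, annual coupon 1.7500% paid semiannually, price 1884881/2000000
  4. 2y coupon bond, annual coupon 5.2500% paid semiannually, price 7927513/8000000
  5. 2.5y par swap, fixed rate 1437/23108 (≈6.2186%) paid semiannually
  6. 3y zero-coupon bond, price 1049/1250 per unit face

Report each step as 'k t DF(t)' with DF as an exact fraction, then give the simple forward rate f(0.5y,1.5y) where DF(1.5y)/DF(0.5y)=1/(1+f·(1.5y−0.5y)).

1 1/2 9893/10000
2 1 4833/5000
3 3/2 9173/10000
4 2 8921/10000
5 5/2 8563/10000
6 3 1049/1250
f(0.5y,1.5y) = ((9893/10000)/(9173/10000) − 1)/(1) = 720/9173 ≈ 7.8491%

step 1 [0.5y] zero: DF = P = 9893/10000 ≈ 0.989300
step 2 [1y] swap r/2=334/19559: DF=(1 − 334/19559·(0.989300))/(1+334/19559) = 4833/5000 ≈ 0.966600
step 3 [1.5y] bond c/2=7/800: DF=(1884881/2000000 − 7/800·(0.989300+0.966600))/(1+7/800) = 9173/10000 ≈ 0.917300
step 4 [2y] bond c/2=21/800: DF=(7927513/8000000 − 21/800·(0.989300+0.966600+0.917300))/(1+21/800) = 8921/10000 ≈ 0.892100
step 5 [2.5y] swap r/2=1437/46216: DF=(1 − 1437/46216·(0.989300+0.966600+0.917300+0.892100))/(1+1437/46216) = 8563/10000 ≈ 0.856300
step 6 [3y] zero: DF = P = 1049/1250 ≈ 0.839200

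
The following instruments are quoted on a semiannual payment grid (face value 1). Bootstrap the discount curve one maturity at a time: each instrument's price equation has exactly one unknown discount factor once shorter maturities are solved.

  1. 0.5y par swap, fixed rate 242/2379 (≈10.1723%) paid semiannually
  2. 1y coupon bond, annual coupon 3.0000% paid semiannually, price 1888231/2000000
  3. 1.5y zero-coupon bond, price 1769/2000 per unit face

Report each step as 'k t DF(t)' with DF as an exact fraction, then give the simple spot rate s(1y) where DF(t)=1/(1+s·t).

1 1/2 2379/2500
2 1 9161/10000
3 3/2 1769/2000
s(1y) = (1/(9161/10000) − 1)/(1) = 839/9161 ≈ 9.1584%

step 1 [0.5y] swap r/2=121/2379: DF=(1 − 121/2379·(0))/(1+121/2379) = 2379/2500 ≈ 0.951600
step 2 [1y] bond c/2=3/200: DF=(1888231/2000000 − 3/200·(0.951600))/(1+3/200) = 9161/10000 ≈ 0.916100
step 3 [1.5y] zero: DF = P = 1769/2000 ≈ 0.884500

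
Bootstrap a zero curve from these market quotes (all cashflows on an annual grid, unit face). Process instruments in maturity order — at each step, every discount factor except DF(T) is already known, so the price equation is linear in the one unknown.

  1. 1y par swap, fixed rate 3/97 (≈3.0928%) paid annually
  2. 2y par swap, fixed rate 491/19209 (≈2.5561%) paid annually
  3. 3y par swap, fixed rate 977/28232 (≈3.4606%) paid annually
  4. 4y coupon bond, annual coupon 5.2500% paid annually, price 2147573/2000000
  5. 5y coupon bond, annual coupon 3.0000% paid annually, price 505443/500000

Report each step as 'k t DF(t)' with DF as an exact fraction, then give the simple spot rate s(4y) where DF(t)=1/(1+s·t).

step 1 [1y] swap r/1=3/97: DF=(1 − 3/97·(0))/(1+3/97) = 97/100 ≈ 0.970000
step 2 [2y] swap r/1=491/19209: DF=(1 − 491/19209·(0.970000))/(1+491/19209) = 9509/10000 ≈ 0.950900
step 3 [3y] swap r/1=977/28232: DF=(1 − 977/28232·(0.970000+0.950900))/(1+977/28232) = 9023/10000 ≈ 0.902300
step 4 [4y] bond c/1=21/400: DF=(2147573/2000000 − 21/400·(0.970000+0.950900+0.902300))/(1+21/400) = 4397/5000 ≈ 0.879400
step 5 [5y] bond c/1=3/100: DF=(505443/500000 − 3/100·(0.970000+0.950900+0.902300+0.879400))/(1+3/100) = 546/625 ≈ 0.873600

1 1 97/100
2 2 9509/10000
3 3 9023/10000
4 4 4397/5000
5 5 546/625
s(4y) = (1/(4397/5000) − 1)/(4) = 603/17588 ≈ 3.4285%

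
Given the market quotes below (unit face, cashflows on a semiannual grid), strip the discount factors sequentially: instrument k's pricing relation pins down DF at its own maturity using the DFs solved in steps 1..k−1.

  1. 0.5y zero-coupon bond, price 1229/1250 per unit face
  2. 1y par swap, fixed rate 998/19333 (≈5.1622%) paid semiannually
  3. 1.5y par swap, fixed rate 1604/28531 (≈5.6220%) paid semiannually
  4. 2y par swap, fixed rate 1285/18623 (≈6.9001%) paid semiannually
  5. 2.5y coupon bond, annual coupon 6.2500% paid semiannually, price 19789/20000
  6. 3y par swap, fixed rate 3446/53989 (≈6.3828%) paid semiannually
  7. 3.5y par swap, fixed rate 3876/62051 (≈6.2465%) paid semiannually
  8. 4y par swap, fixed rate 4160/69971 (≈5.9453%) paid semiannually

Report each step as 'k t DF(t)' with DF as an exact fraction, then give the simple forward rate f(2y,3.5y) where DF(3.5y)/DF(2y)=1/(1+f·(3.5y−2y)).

step 1 [0.5y] zero: DF = P = 1229/1250 ≈ 0.983200
step 2 [1y] swap r/2=499/19333: DF=(1 − 499/19333·(0.983200))/(1+499/19333) = 9501/10000 ≈ 0.950100
step 3 [1.5y] swap r/2=802/28531: DF=(1 − 802/28531·(0.983200+0.950100))/(1+802/28531) = 4599/5000 ≈ 0.919800
step 4 [2y] swap r/2=1285/37246: DF=(1 − 1285/37246·(0.983200+0.950100+0.919800))/(1+1285/37246) = 1743/2000 ≈ 0.871500
step 5 [2.5y] bond c/2=1/32: DF=(19789/20000 − 1/32·(0.983200+0.950100+0.919800+0.871500))/(1+1/32) = 4233/5000 ≈ 0.846600
step 6 [3y] swap r/2=1723/53989: DF=(1 − 1723/53989·(0.983200+0.950100+0.919800+0.871500+0.846600))/(1+1723/53989) = 8277/10000 ≈ 0.827700
step 7 [3.5y] swap r/2=1938/62051: DF=(1 − 1938/62051·(0.983200+0.950100+0.919800+0.871500+0.846600+0.827700))/(1+1938/62051) = 4031/5000 ≈ 0.806200
step 8 [4y] swap r/2=2080/69971: DF=(1 − 2080/69971·(0.983200+0.950100+0.919800+0.871500+0.846600+0.827700+0.806200))/(1+2080/69971) = 99/125 ≈ 0.792000

1 1/2 1229/1250
2 1 9501/10000
3 3/2 4599/5000
4 2 1743/2000
5 5/2 4233/5000
6 3 8277/10000
7 7/2 4031/5000
8 4 99/125
f(2y,3.5y) = ((1743/2000)/(4031/5000) − 1)/(3/2) = 653/12093 ≈ 5.3998%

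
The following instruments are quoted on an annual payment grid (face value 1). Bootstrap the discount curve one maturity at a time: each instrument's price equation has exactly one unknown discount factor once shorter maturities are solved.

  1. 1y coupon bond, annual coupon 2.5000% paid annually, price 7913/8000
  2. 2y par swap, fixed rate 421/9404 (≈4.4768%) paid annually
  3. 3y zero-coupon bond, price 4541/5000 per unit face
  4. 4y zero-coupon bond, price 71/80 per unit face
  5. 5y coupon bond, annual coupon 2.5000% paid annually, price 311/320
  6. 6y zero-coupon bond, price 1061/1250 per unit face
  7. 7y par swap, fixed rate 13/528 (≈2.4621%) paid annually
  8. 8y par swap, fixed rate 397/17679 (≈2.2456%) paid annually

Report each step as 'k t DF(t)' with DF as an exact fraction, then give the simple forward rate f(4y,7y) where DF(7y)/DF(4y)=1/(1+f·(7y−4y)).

1 1 193/200
2 2 4579/5000
3 3 4541/5000
4 4 71/80
5 5 1717/2000
6 6 1061/1250
7 7 4233/5000
8 8 2103/2500
f(4y,7y) = ((71/80)/(4233/5000) − 1)/(3) = 409/25398 ≈ 1.6104%

step 1 [1y] bond c/1=1/40: DF=(7913/8000 − 1/40·(0))/(1+1/40) = 193/200 ≈ 0.965000
step 2 [2y] swap r/1=421/9404: DF=(1 − 421/9404·(0.965000))/(1+421/9404) = 4579/5000 ≈ 0.915800
step 3 [3y] zero: DF = P = 4541/5000 ≈ 0.908200
step 4 [4y] zero: DF = P = 71/80 ≈ 0.887500
step 5 [5y] bond c/1=1/40: DF=(311/320 − 1/40·(0.965000+0.915800+0.908200+0.887500))/(1+1/40) = 1717/2000 ≈ 0.858500
step 6 [6y] zero: DF = P = 1061/1250 ≈ 0.848800
step 7 [7y] swap r/1=13/528: DF=(1 − 13/528·(0.965000+0.915800+0.908200+0.887500+0.858500+0.848800))/(1+13/528) = 4233/5000 ≈ 0.846600
step 8 [8y] swap r/1=397/17679: DF=(1 − 397/17679·(0.965000+0.915800+0.908200+0.887500+0.858500+0.848800+0.846600))/(1+397/17679) = 2103/2500 ≈ 0.841200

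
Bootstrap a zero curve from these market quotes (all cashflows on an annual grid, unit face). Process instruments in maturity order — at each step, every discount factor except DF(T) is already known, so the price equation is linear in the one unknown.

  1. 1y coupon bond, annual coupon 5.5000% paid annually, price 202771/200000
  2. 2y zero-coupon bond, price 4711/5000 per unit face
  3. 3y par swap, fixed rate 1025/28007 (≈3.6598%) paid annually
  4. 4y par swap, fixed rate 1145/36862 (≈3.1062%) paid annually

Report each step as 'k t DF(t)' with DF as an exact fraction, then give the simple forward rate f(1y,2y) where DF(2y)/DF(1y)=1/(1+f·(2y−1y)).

1 1 961/1000
2 2 4711/5000
3 3 359/400
4 4 1771/2000
f(1y,2y) = ((961/1000)/(4711/5000) − 1)/(1) = 94/4711 ≈ 1.9953%

step 1 [1y] bond c/1=11/200: DF=(202771/200000 − 11/200·(0))/(1+11/200) = 961/1000 ≈ 0.961000
step 2 [2y] zero: DF = P = 4711/5000 ≈ 0.942200
step 3 [3y] swap r/1=1025/28007: DF=(1 − 1025/28007·(0.961000+0.942200))/(1+1025/28007) = 359/400 ≈ 0.897500
step 4 [4y] swap r/1=1145/36862: DF=(1 − 1145/36862·(0.961000+0.942200+0.897500))/(1+1145/36862) = 1771/2000 ≈ 0.885500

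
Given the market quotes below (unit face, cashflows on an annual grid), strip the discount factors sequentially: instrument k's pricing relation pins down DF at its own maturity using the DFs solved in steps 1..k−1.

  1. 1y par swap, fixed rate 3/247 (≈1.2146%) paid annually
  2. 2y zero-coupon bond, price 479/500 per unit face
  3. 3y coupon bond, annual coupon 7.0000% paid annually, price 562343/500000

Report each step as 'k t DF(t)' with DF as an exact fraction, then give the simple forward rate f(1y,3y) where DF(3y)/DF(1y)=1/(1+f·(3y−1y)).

step 1 [1y] swap r/1=3/247: DF=(1 − 3/247·(0))/(1+3/247) = 247/250 ≈ 0.988000
step 2 [2y] zero: DF = P = 479/500 ≈ 0.958000
step 3 [3y] bond c/1=7/100: DF=(562343/500000 − 7/100·(0.988000+0.958000))/(1+7/100) = 4619/5000 ≈ 0.923800

1 1 247/250
2 2 479/500
3 3 4619/5000
f(1y,3y) = ((247/250)/(4619/5000) − 1)/(2) = 321/9238 ≈ 3.4748%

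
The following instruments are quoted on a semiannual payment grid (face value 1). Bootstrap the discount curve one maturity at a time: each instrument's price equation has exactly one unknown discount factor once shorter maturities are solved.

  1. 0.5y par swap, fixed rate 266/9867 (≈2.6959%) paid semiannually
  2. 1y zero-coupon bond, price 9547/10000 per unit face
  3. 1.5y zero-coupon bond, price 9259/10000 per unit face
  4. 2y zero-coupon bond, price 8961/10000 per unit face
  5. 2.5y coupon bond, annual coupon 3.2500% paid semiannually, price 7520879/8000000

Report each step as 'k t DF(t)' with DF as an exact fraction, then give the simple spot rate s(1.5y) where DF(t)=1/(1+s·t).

1 1/2 9867/10000
2 1 9547/10000
3 3/2 9259/10000
4 2 8961/10000
5 5/2 8649/10000
s(1.5y) = (1/(9259/10000) − 1)/(3/2) = 494/9259 ≈ 5.3353%

step 1 [0.5y] swap r/2=133/9867: DF=(1 − 133/9867·(0))/(1+133/9867) = 9867/10000 ≈ 0.986700
step 2 [1y] zero: DF = P = 9547/10000 ≈ 0.954700
step 3 [1.5y] zero: DF = P = 9259/10000 ≈ 0.925900
step 4 [2y] zero: DF = P = 8961/10000 ≈ 0.896100
step 5 [2.5y] bond c/2=13/800: DF=(7520879/8000000 − 13/800·(0.986700+0.954700+0.925900+0.896100))/(1+13/800) = 8649/10000 ≈ 0.864900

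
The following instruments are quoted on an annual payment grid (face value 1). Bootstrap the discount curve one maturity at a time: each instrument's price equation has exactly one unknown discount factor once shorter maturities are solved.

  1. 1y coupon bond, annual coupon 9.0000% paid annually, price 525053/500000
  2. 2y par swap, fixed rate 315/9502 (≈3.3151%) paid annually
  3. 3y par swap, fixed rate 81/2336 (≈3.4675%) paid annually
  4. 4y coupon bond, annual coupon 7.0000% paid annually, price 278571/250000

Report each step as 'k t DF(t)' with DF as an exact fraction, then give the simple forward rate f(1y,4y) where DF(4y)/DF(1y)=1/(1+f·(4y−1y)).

1 1 4817/5000
2 2 937/1000
3 3 2257/2500
4 4 429/500
f(1y,4y) = ((4817/5000)/(429/500) − 1)/(3) = 527/12870 ≈ 4.0948%

step 1 [1y] bond c/1=9/100: DF=(525053/500000 − 9/100·(0))/(1+9/100) = 4817/5000 ≈ 0.963400
step 2 [2y] swap r/1=315/9502: DF=(1 − 315/9502·(0.963400))/(1+315/9502) = 937/1000 ≈ 0.937000
step 3 [3y] swap r/1=81/2336: DF=(1 − 81/2336·(0.963400+0.937000))/(1+81/2336) = 2257/2500 ≈ 0.902800
step 4 [4y] bond c/1=7/100: DF=(278571/250000 − 7/100·(0.963400+0.937000+0.902800))/(1+7/100) = 429/500 ≈ 0.858000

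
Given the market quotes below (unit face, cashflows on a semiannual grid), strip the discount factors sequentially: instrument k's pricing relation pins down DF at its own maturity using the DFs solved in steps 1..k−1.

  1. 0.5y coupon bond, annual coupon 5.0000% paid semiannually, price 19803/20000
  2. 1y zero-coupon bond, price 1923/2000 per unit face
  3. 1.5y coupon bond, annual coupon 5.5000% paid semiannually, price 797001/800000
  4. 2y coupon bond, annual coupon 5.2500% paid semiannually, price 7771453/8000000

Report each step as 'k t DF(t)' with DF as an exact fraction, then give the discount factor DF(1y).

1 1/2 483/500
2 1 1923/2000
3 3/2 459/500
4 2 4369/5000
DF(1y) = 1923/2000 ≈ 0.961500

step 1 [0.5y] bond c/2=1/40: DF=(19803/20000 − 1/40·(0))/(1+1/40) = 483/500 ≈ 0.966000
step 2 [1y] zero: DF = P = 1923/2000 ≈ 0.961500
step 3 [1.5y] bond c/2=11/400: DF=(797001/800000 − 11/400·(0.966000+0.961500))/(1+11/400) = 459/500 ≈ 0.918000
step 4 [2y] bond c/2=21/800: DF=(7771453/8000000 − 21/800·(0.966000+0.961500+0.918000))/(1+21/800) = 4369/5000 ≈ 0.873800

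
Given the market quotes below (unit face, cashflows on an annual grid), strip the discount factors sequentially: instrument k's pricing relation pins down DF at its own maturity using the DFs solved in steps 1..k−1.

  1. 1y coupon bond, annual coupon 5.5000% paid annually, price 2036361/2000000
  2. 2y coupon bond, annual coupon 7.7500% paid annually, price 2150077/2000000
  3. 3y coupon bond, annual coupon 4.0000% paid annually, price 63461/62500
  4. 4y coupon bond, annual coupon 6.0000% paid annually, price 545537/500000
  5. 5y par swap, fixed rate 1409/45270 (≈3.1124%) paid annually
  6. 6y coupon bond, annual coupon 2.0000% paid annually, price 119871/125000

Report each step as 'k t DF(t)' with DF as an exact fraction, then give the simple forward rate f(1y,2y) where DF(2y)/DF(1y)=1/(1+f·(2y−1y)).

step 1 [1y] bond c/1=11/200: DF=(2036361/2000000 − 11/200·(0))/(1+11/200) = 9651/10000 ≈ 0.965100
step 2 [2y] bond c/1=31/400: DF=(2150077/2000000 − 31/400·(0.965100))/(1+31/400) = 9283/10000 ≈ 0.928300
step 3 [3y] bond c/1=1/25: DF=(63461/62500 − 1/25·(0.965100+0.928300))/(1+1/25) = 1807/2000 ≈ 0.903500
step 4 [4y] bond c/1=3/50: DF=(545537/500000 − 3/50·(0.965100+0.928300+0.903500))/(1+3/50) = 871/1000 ≈ 0.871000
step 5 [5y] swap r/1=1409/45270: DF=(1 − 1409/45270·(0.965100+0.928300+0.903500+0.871000))/(1+1409/45270) = 8591/10000 ≈ 0.859100
step 6 [6y] bond c/1=1/50: DF=(119871/125000 − 1/50·(0.965100+0.928300+0.903500+0.871000+0.859100))/(1+1/50) = 4257/5000 ≈ 0.851400

1 1 9651/10000
2 2 9283/10000
3 3 1807/2000
4 4 871/1000
5 5 8591/10000
6 6 4257/5000
f(1y,2y) = ((9651/10000)/(9283/10000) − 1)/(1) = 368/9283 ≈ 3.9642%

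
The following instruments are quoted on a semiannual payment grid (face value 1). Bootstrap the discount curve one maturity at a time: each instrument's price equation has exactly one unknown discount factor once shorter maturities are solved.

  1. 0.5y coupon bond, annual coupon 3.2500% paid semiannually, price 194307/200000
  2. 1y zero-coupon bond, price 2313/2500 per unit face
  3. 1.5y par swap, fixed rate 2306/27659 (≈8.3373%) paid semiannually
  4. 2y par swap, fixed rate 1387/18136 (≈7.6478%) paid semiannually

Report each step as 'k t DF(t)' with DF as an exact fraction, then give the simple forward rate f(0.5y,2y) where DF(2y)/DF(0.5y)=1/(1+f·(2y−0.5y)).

step 1 [0.5y] bond c/2=13/800: DF=(194307/200000 − 13/800·(0))/(1+13/800) = 239/250 ≈ 0.956000
step 2 [1y] zero: DF = P = 2313/2500 ≈ 0.925200
step 3 [1.5y] swap r/2=1153/27659: DF=(1 − 1153/27659·(0.956000+0.925200))/(1+1153/27659) = 8847/10000 ≈ 0.884700
step 4 [2y] swap r/2=1387/36272: DF=(1 − 1387/36272·(0.956000+0.925200+0.884700))/(1+1387/36272) = 8613/10000 ≈ 0.861300

1 1/2 239/250
2 1 2313/2500
3 3/2 8847/10000
4 2 8613/10000
f(0.5y,2y) = ((239/250)/(8613/10000) − 1)/(3/2) = 1894/25839 ≈ 7.3300%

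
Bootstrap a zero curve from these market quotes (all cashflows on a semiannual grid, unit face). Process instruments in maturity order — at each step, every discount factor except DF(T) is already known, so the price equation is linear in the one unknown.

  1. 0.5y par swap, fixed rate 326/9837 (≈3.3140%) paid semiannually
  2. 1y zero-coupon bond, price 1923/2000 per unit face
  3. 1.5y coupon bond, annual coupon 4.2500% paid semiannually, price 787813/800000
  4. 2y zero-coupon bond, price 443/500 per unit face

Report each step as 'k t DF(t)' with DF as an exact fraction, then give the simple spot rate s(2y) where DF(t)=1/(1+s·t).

1 1/2 9837/10000
2 1 1923/2000
3 3/2 4619/5000
4 2 443/500
s(2y) = (1/(443/500) − 1)/(2) = 57/886 ≈ 6.4334%

step 1 [0.5y] swap r/2=163/9837: DF=(1 − 163/9837·(0))/(1+163/9837) = 9837/10000 ≈ 0.983700
step 2 [1y] zero: DF = P = 1923/2000 ≈ 0.961500
step 3 [1.5y] bond c/2=17/800: DF=(787813/800000 − 17/800·(0.983700+0.961500))/(1+17/800) = 4619/5000 ≈ 0.923800
step 4 [2y] zero: DF = P = 443/500 ≈ 0.886000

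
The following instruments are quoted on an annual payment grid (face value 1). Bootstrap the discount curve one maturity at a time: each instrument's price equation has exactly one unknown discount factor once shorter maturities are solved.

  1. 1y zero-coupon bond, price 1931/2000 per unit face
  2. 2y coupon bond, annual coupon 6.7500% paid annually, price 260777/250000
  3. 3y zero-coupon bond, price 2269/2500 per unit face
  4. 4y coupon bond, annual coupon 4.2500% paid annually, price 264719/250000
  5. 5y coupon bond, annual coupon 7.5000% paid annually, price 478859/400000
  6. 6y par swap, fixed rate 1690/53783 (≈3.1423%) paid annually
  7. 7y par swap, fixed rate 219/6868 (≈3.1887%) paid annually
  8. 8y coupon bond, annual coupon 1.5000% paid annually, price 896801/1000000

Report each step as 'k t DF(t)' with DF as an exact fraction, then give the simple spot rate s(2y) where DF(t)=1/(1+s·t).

1 1 1931/2000
2 2 9161/10000
3 3 2269/2500
4 4 451/500
5 5 8561/10000
6 6 831/1000
7 7 8029/10000
8 8 3961/5000
s(2y) = (1/(9161/10000) − 1)/(2) = 839/18322 ≈ 4.5792%

step 1 [1y] zero: DF = P = 1931/2000 ≈ 0.965500
step 2 [2y] bond c/1=27/400: DF=(260777/250000 − 27/400·(0.965500))/(1+27/400) = 9161/10000 ≈ 0.916100
step 3 [3y] zero: DF = P = 2269/2500 ≈ 0.907600
step 4 [4y] bond c/1=17/400: DF=(264719/250000 − 17/400·(0.965500+0.916100+0.907600))/(1+17/400) = 451/500 ≈ 0.902000
step 5 [5y] bond c/1=3/40: DF=(478859/400000 − 3/40·(0.965500+0.916100+0.907600+0.902000))/(1+3/40) = 8561/10000 ≈ 0.856100
step 6 [6y] swap r/1=1690/53783: DF=(1 − 1690/53783·(0.965500+0.916100+0.907600+0.902000+0.856100))/(1+1690/53783) = 831/1000 ≈ 0.831000
step 7 [7y] swap r/1=219/6868: DF=(1 − 219/6868·(0.965500+0.916100+0.907600+0.902000+0.856100+0.831000))/(1+219/6868) = 8029/10000 ≈ 0.802900
step 8 [8y] bond c/1=3/200: DF=(896801/1000000 − 3/200·(0.965500+0.916100+0.907600+0.902000+0.856100+0.831000+0.802900))/(1+3/200) = 3961/5000 ≈ 0.792200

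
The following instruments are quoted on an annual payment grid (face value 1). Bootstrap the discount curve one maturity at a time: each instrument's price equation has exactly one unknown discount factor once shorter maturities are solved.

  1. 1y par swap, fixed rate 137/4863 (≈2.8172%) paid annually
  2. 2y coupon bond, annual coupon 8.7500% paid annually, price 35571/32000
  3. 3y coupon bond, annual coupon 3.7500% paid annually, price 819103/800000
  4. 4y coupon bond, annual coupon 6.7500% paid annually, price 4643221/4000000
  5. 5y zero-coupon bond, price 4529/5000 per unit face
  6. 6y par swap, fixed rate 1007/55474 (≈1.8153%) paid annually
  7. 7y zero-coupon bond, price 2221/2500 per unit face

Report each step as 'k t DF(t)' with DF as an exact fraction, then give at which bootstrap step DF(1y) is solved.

1 1 4863/5000
2 2 9439/10000
3 3 1147/1250
4 4 4541/5000
5 5 4529/5000
6 6 8993/10000
7 7 2221/2500
DF(1y) is solved at step 1

step 1 [1y] swap r/1=137/4863: DF=(1 − 137/4863·(0))/(1+137/4863) = 4863/5000 ≈ 0.972600
step 2 [2y] bond c/1=7/80: DF=(35571/32000 − 7/80·(0.972600))/(1+7/80) = 9439/10000 ≈ 0.943900
step 3 [3y] bond c/1=3/80: DF=(819103/800000 − 3/80·(0.972600+0.943900))/(1+3/80) = 1147/1250 ≈ 0.917600
step 4 [4y] bond c/1=27/400: DF=(4643221/4000000 − 27/400·(0.972600+0.943900+0.917600))/(1+27/400) = 4541/5000 ≈ 0.908200
step 5 [5y] zero: DF = P = 4529/5000 ≈ 0.905800
step 6 [6y] swap r/1=1007/55474: DF=(1 − 1007/55474·(0.972600+0.943900+0.917600+0.908200+0.905800))/(1+1007/55474) = 8993/10000 ≈ 0.899300
step 7 [7y] zero: DF = P = 2221/2500 ≈ 0.888400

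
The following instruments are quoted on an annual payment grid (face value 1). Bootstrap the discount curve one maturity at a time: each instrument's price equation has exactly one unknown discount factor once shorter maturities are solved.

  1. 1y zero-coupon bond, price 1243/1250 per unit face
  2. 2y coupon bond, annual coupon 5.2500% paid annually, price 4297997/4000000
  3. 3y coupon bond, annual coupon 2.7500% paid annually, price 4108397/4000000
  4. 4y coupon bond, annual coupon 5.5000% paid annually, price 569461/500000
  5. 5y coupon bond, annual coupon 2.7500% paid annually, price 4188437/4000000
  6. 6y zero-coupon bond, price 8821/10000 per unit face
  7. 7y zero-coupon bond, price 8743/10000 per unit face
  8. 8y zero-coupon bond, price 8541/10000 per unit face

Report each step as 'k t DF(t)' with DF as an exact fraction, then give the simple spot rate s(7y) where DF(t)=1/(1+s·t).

step 1 [1y] zero: DF = P = 1243/1250 ≈ 0.994400
step 2 [2y] bond c/1=21/400: DF=(4297997/4000000 − 21/400·(0.994400))/(1+21/400) = 9713/10000 ≈ 0.971300
step 3 [3y] bond c/1=11/400: DF=(4108397/4000000 − 11/400·(0.994400+0.971300))/(1+11/400) = 947/1000 ≈ 0.947000
step 4 [4y] bond c/1=11/200: DF=(569461/500000 − 11/200·(0.994400+0.971300+0.947000))/(1+11/200) = 9277/10000 ≈ 0.927700
step 5 [5y] bond c/1=11/400: DF=(4188437/4000000 − 11/400·(0.994400+0.971300+0.947000+0.927700))/(1+11/400) = 9163/10000 ≈ 0.916300
step 6 [6y] zero: DF = P = 8821/10000 ≈ 0.882100
step 7 [7y] zero: DF = P = 8743/10000 ≈ 0.874300
step 8 [8y] zero: DF = P = 8541/10000 ≈ 0.854100

1 1 1243/1250
2 2 9713/10000
3 3 947/1000
4 4 9277/10000
5 5 9163/10000
6 6 8821/10000
7 7 8743/10000
8 8 8541/10000
s(7y) = (1/(8743/10000) − 1)/(7) = 1257/61201 ≈ 2.0539%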